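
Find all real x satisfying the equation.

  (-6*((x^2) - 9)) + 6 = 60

Step 1. [(-6*((x^2) - 9)) + 6 = 60] subtract 6: x sits inside (… + 6), so sub: -6*((x^2) - 9) = 54.
Step 2. [-6*((x^2) - 9) = 54] LHS = -6·(…); ÷-6 both sides ⇒ div: (x^2) - 9 = -9.
Step 3. [(x^2) - 9 = -9] 9 comes off first (add 9), so sub: x^2 = 0.
Step 4. [x^2 = 0] LHS squared, RHS 0 ≥ 0: apply √ (±). So sqrt: x = 0.

Answer: x ∈ {0}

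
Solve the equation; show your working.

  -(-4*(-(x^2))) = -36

Step 1. [-(-4*(-(x^2))) = -36] LHS negated; negate both sides. So neg: -4*(-(x^2)) = 36.
Step 2. [-4*(-(x^2)) = 36] LHS = -4·(…); ÷-4 both sides. So div: -(x^2) = -9.
Step 3. [-(x^2) = -9] flip signs both sides, so neg: x^2 = 9.
Step 4. [x^2 = 9] LHS squared, RHS 9 ≥ 0: apply √ (±). So sqrt: x = 3 or -3.

Answer: x ∈ {-3, 3}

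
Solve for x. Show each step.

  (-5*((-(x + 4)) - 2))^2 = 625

Step 1. [(-5*((-(x + 4)) - 2))^2 = 625] 625 ≥ 0, LHS is (·)² — take ±√ ⇒ sqrt: -5*((-(x + 4)) - 2) = 25 or -25.
Step 2. [-5*((-(x + 4)) - 2) = 25 or -25] -5·(inner) — divide through by -5. So div: (-(x + 4)) - 2 = -5 or 5.
Step 3. [(-(x + 4)) - 2 = -5 or 5] the outer -2 inverts by adding 2, so sub: -(x + 4) = -3 or 7.
Step 4. [-(x + 4) = -3 or 7] flip signs both sides. So neg: x + 4 = 3 or -7.
Step 5. [x + 4 = 3 or -7] subtract 4: x sits inside (… + 4) ⇒ sub: x = -1 or -11.

Answer: x ∈ {-11, -1}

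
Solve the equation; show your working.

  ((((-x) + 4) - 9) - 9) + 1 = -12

Step 1. [((((-x) + 4) - 9) - 9) + 1 = -12] the outer +1 inverts by subtracting 1. So sub: (((-x) + 4) - 9) - 9 = -13.
Step 2. [(((-x) + 4) - 9) - 9 = -13] the outer -9 inverts by adding 9. So sub: ((-x) + 4) - 9 = -4.
Step 3. [((-x) + 4) - 9 = -4] add 9: x sits inside (… - 9). So sub: (-x) + 4 = 5.
Step 4. [(-x) + 4 = 5] subtract 4: x sits inside (… + 4), so sub: -x = 1.
Step 5. [-x = 1] flip signs both sides. So neg: x = -1.

Answer: x ∈ {-1}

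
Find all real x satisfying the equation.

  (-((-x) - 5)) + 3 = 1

Step 1. [(-((-x) - 5)) + 3 = 1] the outer +3 inverts by subtracting 3. So sub: -((-x) - 5) = -2.
Step 2. [-((-x) - 5) = -2] flip signs both sides ⇒ neg: (-x) - 5 = 2.
Step 3. [(-x) - 5 = 2] peel the -5: add 5 from each side. So sub: -x = 7.
Step 4. [-x = 7] leading − — multiply by −1 ⇒ neg: x = -7.

Answer: x ∈ {-7}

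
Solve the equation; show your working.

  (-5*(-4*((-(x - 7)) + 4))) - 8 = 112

Step 1. [(-5*(-4*((-(x - 7)) + 4))) - 8 = 112] add 8: x sits inside (… - 8) ⇒ sub: -5*(-4*((-(x - 7)) + 4)) = 120.
Step 2. [-5*(-4*((-(x - 7)) + 4)) = 120] LHS = -5·(…); ÷-5 both sides. So div: -4*((-(x - 7)) + 4) = -24.
Step 3. [-4*((-(x - 7)) + 4) = -24] LHS = -4·(…); ÷-4 both sides. So div: (-(x - 7)) + 4 = 6.
Step 4. [(-(x - 7)) + 4 = 6] the outer +4 inverts by subtracting 4 ⇒ sub: -(x - 7) = 2.
Step 5. [-(x - 7) = 2] flip signs both sides. So neg: x - 7 = -2.
Step 6. [x - 7 = -2] peel the -7: add 7 from each side, so sub: x = 5.

Answer: x ∈ {5}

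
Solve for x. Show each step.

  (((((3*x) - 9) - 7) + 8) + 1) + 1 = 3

Step 1. [(((((3*x) - 9) - 7) + 8) + 1) + 1 = 3] peel the +1: subtract 1 from each side, so sub: ((((3*x) - 9) - 7) + 8) + 1 = 2.
Step 2. [((((3*x) - 9) - 7) + 8) + 1 = 2] the outer +1 inverts by subtracting 1. So sub: (((3*x) - 9) - 7) + 8 = 1.
Step 3. [(((3*x) - 9) - 7) + 8 = 1] subtract 8: x sits inside (… + 8). So sub: ((3*x) - 9) - 7 = -7.
Step 4. [((3*x) - 9) - 7 = -7] the outer -7 inverts by adding 7. So sub: (3*x) - 9 = 0.
Step 5. [(3*x) - 9 = 0] -9 is outermost — add 9 both sides ⇒ sub: 3*x = 9.
Step 6. [3*x = 9] leading coefficient 3: divide by 3. So div: x = 3.

Answer: x ∈ {3}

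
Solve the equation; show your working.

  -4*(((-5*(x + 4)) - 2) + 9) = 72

Step 1. [-4*(((-5*(x + 4)) - 2) + 9) = 72] leading coefficient -4: divide by -4, so div: ((-5*(x + 4)) - 2) + 9 = -18.
Step 2. [((-5*(x + 4)) - 2) + 9 = -18] peel the +9: subtract 9 from each side ⇒ sub: (-5*(x + 4)) - 2 = -27.
Step 3. [(-5*(x + 4)) - 2 = -27] -2 is outermost — add 2 both sides ⇒ sub: -5*(x + 4) = -25.
Step 4. [-5*(x + 4) = -25] divide by the outer -5. So div: x + 4 = 5.
Step 5. [x + 4 = 5] the outer +4 inverts by subtracting 4. So sub: x = 1.

Answer: x ∈ {1}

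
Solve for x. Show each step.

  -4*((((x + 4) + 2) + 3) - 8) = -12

Step 1. [-4*((((x + 4) + 2) + 3) - 8) = -12] LHS = -4·(…); ÷-4 both sides, so div: (((x + 4) + 2) + 3) - 8 = 3.
Step 2. [(((x + 4) + 2) + 3) - 8 = 3] add 8: x sits inside (… - 8), so sub: ((x + 4) + 2) + 3 = 11.
Step 3. [((x + 4) + 2) + 3 = 11] 3 comes off first (subtract 3) ⇒ sub: (x + 4) + 2 = 8.
Step 4. [(x + 4) + 2 = 8] subtract 2: x sits inside (… + 2). So sub: x + 4 = 6.
Step 5. [x + 4 = 6] 4 comes off first (subtract 4) ⇒ sub: x = 2.

Answer: x ∈ {2}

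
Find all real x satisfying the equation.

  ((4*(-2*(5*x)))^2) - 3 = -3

Step 1. [((4*(-2*(5*x)))^2) - 3 = -3] peel the -3: add 3 from each side ⇒ sub: (4*(-2*(5*x)))^2 = 0.
Step 2. [(4*(-2*(5*x)))^2 = 0] 0 ≥ 0, LHS is (·)² — take ±√, so sqrt: 4*(-2*(5*x)) = 0.
Step 3. [4*(-2*(5*x)) = 0] 4·(inner) — divide through by 4. So div: -2*(5*x) = 0.
Step 4. [-2*(5*x) = 0] -2 out front; divide by -2. So div: 5*x = 0.
Step 5. [5*x = 0] 5·(inner) — divide through by 5. So div: x = 0.

Answer: x ∈ {0}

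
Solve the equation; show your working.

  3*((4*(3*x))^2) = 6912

Step 1. [3*((4*(3*x))^2) = 6912] 3 out front; divide by 3, so div: (4*(3*x))^2 = 2304.
Step 2. [(4*(3*x))^2 = 2304] 2304 ≥ 0, LHS is (·)² — take ±√, so sqrt: 4*(3*x) = 48 or -48.
Step 3. [4*(3*x) = 48 or -48] leading coefficient 4: divide by 4. So div: 3*x = 12 or -12.
Step 4. [3*x = 12 or -12] leading coefficient 3: divide by 3. So div: x = 4 or -4.

Answer: x ∈ {-4, 4}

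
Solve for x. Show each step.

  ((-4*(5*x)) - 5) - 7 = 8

Step 1. [((-4*(5*x)) - 5) - 7 = 8] the outer -7 inverts by adding 7 ⇒ sub: (-4*(5*x)) - 5 = 15.
Step 2. [(-4*(5*x)) - 5 = 15] the outer -5 inverts by adding 5 ⇒ sub: -4*(5*x) = 20.
Step 3. [-4*(5*x) = 20] -4 out front; divide by -4. So div: 5*x = -5.
Step 4. [5*x = -5] 5 out front; divide by 5 ⇒ div: x = -1.

Answer: x ∈ {-1}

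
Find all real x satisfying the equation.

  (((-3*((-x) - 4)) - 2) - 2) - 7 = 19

Step 1. [(((-3*((-x) - 4)) - 2) - 2) - 7 = 19] peel the -7: add 7 from each side, so sub: ((-3*((-x) - 4)) - 2) - 2 = 26.
Step 2. [((-3*((-x) - 4)) - 2) - 2 = 26] 2 comes off first (add 2) ⇒ sub: (-3*((-x) - 4)) - 2 = 28.
Step 3. [(-3*((-x) - 4)) - 2 = 28] add 2: x sits inside (… - 2), so sub: -3*((-x) - 4) = 30.
Step 4. [-3*((-x) - 4) = 30] -3·(inner) — divide through by -3. So div: (-x) - 4 = -10.
Step 5. [(-x) - 4 = -10] peel the -4: add 4 from each side ⇒ sub: -x = -6.
Step 6. [-x = -6] LHS negated; negate both sides, so neg: x = 6.

Answer: x ∈ {6}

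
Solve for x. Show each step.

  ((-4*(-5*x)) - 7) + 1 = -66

Step 1. [((-4*(-5*x)) - 7) + 1 = -66] +1 is outermost — subtract 1 both sides. So sub: (-4*(-5*x)) - 7 = -67.
Step 2. [(-4*(-5*x)) - 7 = -67] peel the -7: add 7 from each side ⇒ sub: -4*(-5*x) = -60.
Step 3. [-4*(-5*x) = -60] -4 out front; divide by -4 ⇒ div: -5*x = 15.
Step 4. [-5*x = 15] leading coefficient -5: divide by -5 ⇒ div: x = -3.

Answer: x ∈ {-3}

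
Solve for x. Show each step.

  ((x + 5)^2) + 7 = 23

Step 1. [((x + 5)^2) + 7 = 23] +7 is outermost — subtract 7 both sides, so sub: (x + 5)^2 = 16.
Step 2. [(x + 5)^2 = 16] LHS squared, RHS 16 ≥ 0: apply √ (±). So sqrt: x + 5 = 4 or -4.
Step 3. [x + 5 = 4 or -4] 5 comes off first (subtract 5). So sub: x = -1 or -9.

Answer: x ∈ {-9, -1}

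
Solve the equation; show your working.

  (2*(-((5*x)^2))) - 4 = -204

Step 1. [(2*(-((5*x)^2))) - 4 = -204] common factor 2 (LHS and -204) — divide through, so factor: (-((5*x)^2)) - 2 = -102.
Step 2. [(-((5*x)^2)) - 2 = -102] the outer -2 inverts by adding 2, so sub: -((5*x)^2) = -100.
Step 3. [-((5*x)^2) = -100] leading − — multiply by −1 ⇒ neg: (5*x)^2 = 100.
Step 4. [(5*x)^2 = 100] 100 ≥ 0, LHS is (·)² — take ±√, so sqrt: 5*x = 10 or -10.
Step 5. [5*x = 10 or -10] LHS = 5·(…); ÷5 both sides, so div: x = 2 or -2.

Answer: x ∈ {-2, 2}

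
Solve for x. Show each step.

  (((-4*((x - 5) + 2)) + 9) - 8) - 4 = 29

Step 1. [(((-4*((x - 5) + 2)) + 9) - 8) - 4 = 29] -4 is outermost — add 4 both sides ⇒ sub: ((-4*((x - 5) + 2)) + 9) - 8 = 33.
Step 2. [((-4*((x - 5) + 2)) + 9) - 8 = 33] -8 is outermost — add 8 both sides, so sub: (-4*((x - 5) + 2)) + 9 = 41.
Step 3. [(-4*((x - 5) + 2)) + 9 = 41] peel the +9: subtract 9 from each side ⇒ sub: -4*((x - 5) + 2) = 32.
Step 4. [-4*((x - 5) + 2) = 32] LHS = -4·(…); ÷-4 both sides ⇒ div: (x - 5) + 2 = -8.
Step 5. [(x - 5) + 2 = -8] +2 is outermost — subtract 2 both sides, so sub: x - 5 = -10.
Step 6. [x - 5 = -10] add 5: x sits inside (… - 5). So sub: x = -5.

Answer: x ∈ {-5}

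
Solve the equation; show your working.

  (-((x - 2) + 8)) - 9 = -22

Step 1. [(-((x - 2) + 8)) - 9 = -22] the outer -9 inverts by adding 9 ⇒ sub: -((x - 2) + 8) = -13.
Step 2. [-((x - 2) + 8) = -13] LHS negated; negate both sides, so neg: (x - 2) + 8 = 13.
Step 3. [(x - 2) + 8 = 13] +8 is outermost — subtract 8 both sides. So sub: x - 2 = 5.
Step 4. [x - 2 = 5] peel the -2: add 2 from each side ⇒ sub: x = 7.

Answer: x ∈ {7}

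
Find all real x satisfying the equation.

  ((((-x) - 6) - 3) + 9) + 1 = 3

Step 1. [((((-x) - 6) - 3) + 9) + 1 = 3] peel the +1: subtract 1 from each side. So sub: (((-x) - 6) - 3) + 9 = 2.
Step 2. [(((-x) - 6) - 3) + 9 = 2] 9 comes off first (subtract 9). So sub: ((-x) - 6) - 3 = -7.
Step 3. [((-x) - 6) - 3 = -7] add 3: x sits inside (… - 3) ⇒ sub: (-x) - 6 = -4.
Step 4. [(-x) - 6 = -4] peel the -6: add 6 from each side ⇒ sub: -x = 2.
Step 5. [-x = 2] LHS negated; negate both sides ⇒ neg: x = -2.

Answer: x ∈ {-2}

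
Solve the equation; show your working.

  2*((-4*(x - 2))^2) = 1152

Step 1. [2*((-4*(x - 2))^2) = 1152] divide by the outer 2. So div: (-4*(x - 2))^2 = 576.
Step 2. [(-4*(x - 2))^2 = 576] LHS squared, RHS 576 ≥ 0: apply √ (±) ⇒ sqrt: -4*(x - 2) = 24 or -24.
Step 3. [-4*(x - 2) = 24 or -24] -4·(inner) — divide through by -4, so div: x - 2 = -6 or 6.
Step 4. [x - 2 = -6 or 6] -2 is outermost — add 2 both sides ⇒ sub: x = -4 or 8.

Answer: x ∈ {-4, 8}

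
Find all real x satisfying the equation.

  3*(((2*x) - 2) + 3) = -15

Step 1. [3*(((2*x) - 2) + 3) = -15] divide by the outer 3. So div: ((2*x) - 2) + 3 = -5.
Step 2. [((2*x) - 2) + 3 = -5] the outer +3 inverts by subtracting 3. So sub: (2*x) - 2 = -8.
Step 3. [(2*x) - 2 = -8] add 2: x sits inside (… - 2). So sub: 2*x = -6.
Step 4. [2*x = -6] LHS = 2·(…); ÷2 both sides. So div: x = -3.

Answer: x ∈ {-3}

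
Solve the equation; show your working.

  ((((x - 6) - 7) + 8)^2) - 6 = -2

Step 1. [((((x - 6) - 7) + 8)^2) - 6 = -2] 6 comes off first (add 6) ⇒ sub: (((x - 6) - 7) + 8)^2 = 4.
Step 2. [(((x - 6) - 7) + 8)^2 = 4] LHS squared, RHS 4 ≥ 0: apply √ (±). So sqrt: ((x - 6) - 7) + 8 = 2 or -2.
Step 3. [((x - 6) - 7) + 8 = 2 or -2] peel the +8: subtract 8 from each side, so sub: (x - 6) - 7 = -6 or -10.
Step 4. [(x - 6) - 7 = -6 or -10] 7 comes off first (add 7). So sub: x - 6 = 1 or -3.
Step 5. [x - 6 = 1 or -3] -6 is outermost — add 6 both sides, so sub: x = 7 or 3.

Answer: x ∈ {3, 7}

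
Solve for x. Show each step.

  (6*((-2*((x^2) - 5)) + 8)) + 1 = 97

Step 1. [(6*((-2*((x^2) - 5)) + 8)) + 1 = 97] peel the +1: subtract 1 from each side ⇒ sub: 6*((-2*((x^2) - 5)) + 8) = 96.
Step 2. [6*((-2*((x^2) - 5)) + 8) = 96] 6 out front; divide by 6 ⇒ div: (-2*((x^2) - 5)) + 8 = 16.
Step 3. [(-2*((x^2) - 5)) + 8 = 16] peel the +8: subtract 8 from each side ⇒ sub: -2*((x^2) - 5) = 8.
Step 4. [-2*((x^2) - 5) = 8] LHS = -2·(…); ÷-2 both sides ⇒ div: (x^2) - 5 = -4.
Step 5. [(x^2) - 5 = -4] peel the -5: add 5 from each side ⇒ sub: x^2 = 1.
Step 6. [x^2 = 1] √ both sides: 1 ≥ 0 gives two branches, so sqrt: x = 1 or -1.

Answer: x ∈ {-1, 1}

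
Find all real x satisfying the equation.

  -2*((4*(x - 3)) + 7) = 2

Step 1. [-2*((4*(x - 3)) + 7) = 2] divide by the outer -2. So div: (4*(x - 3)) + 7 = -1.
Step 2. [(4*(x - 3)) + 7 = -1] the outer +7 inverts by subtracting 7. So sub: 4*(x - 3) = -8.
Step 3. [4*(x - 3) = -8] leading coefficient 4: divide by 4, so div: x - 3 = -2.
Step 4. [x - 3 = -2] the outer -3 inverts by adding 3, so sub: x = 1.

Answer: x ∈ {1}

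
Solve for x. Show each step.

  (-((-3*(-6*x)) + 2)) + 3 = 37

Step 1. [(-((-3*(-6*x)) + 2)) + 3 = 37] the outer +3 inverts by subtracting 3. So sub: -((-3*(-6*x)) + 2) = 34.
Step 2. [-((-3*(-6*x)) + 2) = 34] leading − — multiply by −1 ⇒ neg: (-3*(-6*x)) + 2 = -34.
Step 3. [(-3*(-6*x)) + 2 = -34] +2 is outermost — subtract 2 both sides, so sub: -3*(-6*x) = -36.
Step 4. [-3*(-6*x) = -36] leading coefficient -3: divide by -3, so div: -6*x = 12.
Step 5. [-6*x = 12] LHS = -6·(…); ÷-6 both sides ⇒ div: x = -2.

Answer: x ∈ {-2}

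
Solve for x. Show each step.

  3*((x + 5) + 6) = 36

Step 1. [3*((x + 5) + 6) = 36] divide by the outer 3 ⇒ div: (x + 5) + 6 = 12.
Step 2. [(x + 5) + 6 = 12] 6 comes off first (subtract 6), so sub: x + 5 = 6.
Step 3. [x + 5 = 6] the outer +5 inverts by subtracting 5. So sub: x = 1.

Answer: x ∈ {1}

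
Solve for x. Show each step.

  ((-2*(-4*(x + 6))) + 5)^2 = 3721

Step 1. [((-2*(-4*(x + 6))) + 5)^2 = 3721] √ both sides: 3721 ≥ 0 gives two branches, so sqrt: (-2*(-4*(x + 6))) + 5 = 61 or -61.
Step 2. [(-2*(-4*(x + 6))) + 5 = 61 or -61] subtract 5: x sits inside (… + 5), so sub: -2*(-4*(x + 6)) = 56 or -66.
Step 3. [-2*(-4*(x + 6)) = 56 or -66] -2 out front; divide by -2 ⇒ div: -4*(x + 6) = -28 or 33.
Step 4. [-4*(x + 6) = -28 or 33] -4 out front; divide by -4, so div: x + 6 = 7 or -33/4.
Step 5. [x + 6 = 7 or -33/4] the outer +6 inverts by subtracting 6. So sub: x = 1 or -57/4.

Answer: x ∈ {-57/4, 1}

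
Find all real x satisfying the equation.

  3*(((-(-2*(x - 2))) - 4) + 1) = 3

Step 1. [3*(((-(-2*(x - 2))) - 4) + 1) = 3] LHS = 3·(…); ÷3 both sides, so div: ((-(-2*(x - 2))) - 4) + 1 = 1.
Step 2. [((-(-2*(x - 2))) - 4) + 1 = 1] the outer +1 inverts by subtracting 1 ⇒ sub: (-(-2*(x - 2))) - 4 = 0.
Step 3. [(-(-2*(x - 2))) - 4 = 0] the outer -4 inverts by adding 4. So sub: -(-2*(x - 2)) = 4.
Step 4. [-(-2*(x - 2)) = 4] flip signs both sides. So neg: -2*(x - 2) = -4.
Step 5. [-2*(x - 2) = -4] leading coefficient -2: divide by -2. So div: x - 2 = 2.
Step 6. [x - 2 = 2] -2 is outermost — add 2 both sides, so sub: x = 4.

Answer: x ∈ {4}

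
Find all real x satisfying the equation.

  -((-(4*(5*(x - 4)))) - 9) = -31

Step 1. [-((-(4*(5*(x - 4)))) - 9) = -31] LHS negated; negate both sides. So neg: (-(4*(5*(x - 4)))) - 9 = 31.
Step 2. [(-(4*(5*(x - 4)))) - 9 = 31] add 9: x sits inside (… - 9) ⇒ sub: -(4*(5*(x - 4))) = 40.
Step 3. [-(4*(5*(x - 4))) = 40] leading − — multiply by −1. So neg: 4*(5*(x - 4)) = -40.
Step 4. [4*(5*(x - 4)) = -40] divide by the outer 4, so div: 5*(x - 4) = -10.
Step 5. [5*(x - 4) = -10] divide by the outer 5, so div: x - 4 = -2.
Step 6. [x - 4 = -2] peel the -4: add 4 from each side, so sub: x = 2.

Answer: x ∈ {2}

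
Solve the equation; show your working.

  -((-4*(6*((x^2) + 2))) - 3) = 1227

Step 1. [-((-4*(6*((x^2) + 2))) - 3) = 1227] flip signs both sides. So neg: (-4*(6*((x^2) + 2))) - 3 = -1227.
Step 2. [(-4*(6*((x^2) + 2))) - 3 = -1227] peel the -3: add 3 from each side, so sub: -4*(6*((x^2) + 2)) = -1224.
Step 3. [-4*(6*((x^2) + 2)) = -1224] -4·(inner) — divide through by -4 ⇒ div: 6*((x^2) + 2) = 306.
Step 4. [6*((x^2) + 2) = 306] LHS = 6·(…); ÷6 both sides ⇒ div: (x^2) + 2 = 51.
Step 5. [(x^2) + 2 = 51] the outer +2 inverts by subtracting 2, so sub: x^2 = 49.
Step 6. [x^2 = 49] LHS squared, RHS 49 ≥ 0: apply √ (±), so sqrt: x = 7 or -7.

Answer: x ∈ {-7, 7}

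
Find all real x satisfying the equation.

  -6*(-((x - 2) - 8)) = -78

Step 1. [-6*(-((x - 2) - 8)) = -78] leading coefficient -6: divide by -6. So div: -((x - 2) - 8) = 13.
Step 2. [-((x - 2) - 8) = 13] LHS negated; negate both sides ⇒ neg: (x - 2) - 8 = -13.
Step 3. [(x - 2) - 8 = -13] the outer -8 inverts by adding 8. So sub: x - 2 = -5.
Step 4. [x - 2 = -5] -2 is outermost — add 2 both sides. So sub: x = -3.

Answer: x ∈ {-3}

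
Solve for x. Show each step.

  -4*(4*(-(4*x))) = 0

Step 1. [-4*(4*(-(4*x))) = 0] -4·(inner) — divide through by -4, so div: 4*(-(4*x)) = 0.
Step 2. [4*(-(4*x)) = 0] 4 out front; divide by 4, so div: -(4*x) = 0.
Step 3. [-(4*x) = 0] flip signs both sides. So neg: 4*x = 0.
Step 4. [4*x = 0] 4 out front; divide by 4, so div: x = 0.

Answer: x ∈ {0}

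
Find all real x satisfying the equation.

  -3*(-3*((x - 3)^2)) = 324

Step 1. [-3*(-3*((x - 3)^2)) = 324] divide by the outer -3 ⇒ div: -3*((x - 3)^2) = -108.
Step 2. [-3*((x - 3)^2) = -108] divide by the outer -3. So div: (x - 3)^2 = 36.
Step 3. [(x - 3)^2 = 36] 36 ≥ 0, LHS is (·)² — take ±√ ⇒ sqrt: x - 3 = 6 or -6.
Step 4. [x - 3 = 6 or -6] add 3: x sits inside (… - 3). So sub: x = 9 or -3.

Answer: x ∈ {-3, 9}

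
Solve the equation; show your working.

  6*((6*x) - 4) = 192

Step 1. [6*((6*x) - 4) = 192] LHS = 6·(…); ÷6 both sides ⇒ div: (6*x) - 4 = 32.
Step 2. [(6*x) - 4 = 32] the outer -4 inverts by adding 4. So sub: 6*x = 36.
Step 3. [6*x = 36] leading coefficient 6: divide by 6, so div: x = 6.

Answer: x ∈ {6}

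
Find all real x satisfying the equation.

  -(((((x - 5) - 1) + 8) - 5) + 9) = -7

Step 1. [-(((((x - 5) - 1) + 8) - 5) + 9) = -7] leading − — multiply by −1 ⇒ neg: ((((x - 5) - 1) + 8) - 5) + 9 = 7.
Step 2. [((((x - 5) - 1) + 8) - 5) + 9 = 7] subtract 9: x sits inside (… + 9), so sub: (((x - 5) - 1) + 8) - 5 = -2.
Step 3. [(((x - 5) - 1) + 8) - 5 = -2] -5 is outermost — add 5 both sides, so sub: ((x - 5) - 1) + 8 = 3.
Step 4. [((x - 5) - 1) + 8 = 3] peel the +8: subtract 8 from each side, so sub: (x - 5) - 1 = -5.
Step 5. [(x - 5) - 1 = -5] -1 is outermost — add 1 both sides, so sub: x - 5 = -4.
Step 6. [x - 5 = -4] peel the -5: add 5 from each side, so sub: x = 1.

Answer: x ∈ {1}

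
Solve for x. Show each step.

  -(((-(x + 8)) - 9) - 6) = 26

Step 1. [-(((-(x + 8)) - 9) - 6) = 26] leading − — multiply by −1 ⇒ neg: ((-(x + 8)) - 9) - 6 = -26.
Step 2. [((-(x + 8)) - 9) - 6 = -26] the outer -6 inverts by adding 6, so sub: (-(x + 8)) - 9 = -20.
Step 3. [(-(x + 8)) - 9 = -20] -9 is outermost — add 9 both sides ⇒ sub: -(x + 8) = -11.
Step 4. [-(x + 8) = -11] leading − — multiply by −1. So neg: x + 8 = 11.
Step 5. [x + 8 = 11] the outer +8 inverts by subtracting 8. So sub: x = 3.

Answer: x ∈ {3}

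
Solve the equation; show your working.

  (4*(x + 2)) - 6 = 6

Step 1. [(4*(x + 2)) - 6 = 6] peel the -6: add 6 from each side, so sub: 4*(x + 2) = 12.
Step 2. [4*(x + 2) = 12] 4 out front; divide by 4, so div: x + 2 = 3.
Step 3. [x + 2 = 3] the outer +2 inverts by subtracting 2. So sub: x = 1.

Answer: x ∈ {1}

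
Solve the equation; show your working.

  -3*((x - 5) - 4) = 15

Step 1. [-3*((x - 5) - 4) = 15] divide by the outer -3, so div: (x - 5) - 4 = -5.
Step 2. [(x - 5) - 4 = -5] peel the -4: add 4 from each side, so sub: x - 5 = -1.
Step 3. [x - 5 = -1] peel the -5: add 5 from each side, so sub: x = 4.

Answer: x ∈ {4}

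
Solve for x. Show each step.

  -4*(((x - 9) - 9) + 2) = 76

Step 1. [-4*(((x - 9) - 9) + 2) = 76] divide by the outer -4. So div: ((x - 9) - 9) + 2 = -19.
Step 2. [((x - 9) - 9) + 2 = -19] +2 is outermost — subtract 2 both sides, so sub: (x - 9) - 9 = -21.
Step 3. [(x - 9) - 9 = -21] peel the -9: add 9 from each side. So sub: x - 9 = -12.
Step 4. [x - 9 = -12] peel the -9: add 9 from each side. So sub: x = -3.

Answer: x ∈ {-3}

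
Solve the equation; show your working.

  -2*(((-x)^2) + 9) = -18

Step 1. [-2*(((-x)^2) + 9) = -18] LHS = -2·(…); ÷-2 both sides ⇒ div: ((-x)^2) + 9 = 9.
Step 2. [((-x)^2) + 9 = 9] the outer +9 inverts by subtracting 9 ⇒ sub: (-x)^2 = 0.
Step 3. [(-x)^2 = 0] LHS squared, RHS 0 ≥ 0: apply √ (±), so sqrt: -x = 0.
Step 4. [-x = 0] leading − — multiply by −1. So neg: x = 0.

Answer: x ∈ {0}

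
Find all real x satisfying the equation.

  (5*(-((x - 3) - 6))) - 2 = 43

Step 1. [(5*(-((x - 3) - 6))) - 2 = 43] 2 comes off first (add 2). So sub: 5*(-((x - 3) - 6)) = 45.
Step 2. [5*(-((x - 3) - 6)) = 45] 5·(inner) — divide through by 5 ⇒ div: -((x - 3) - 6) = 9.
Step 3. [-((x - 3) - 6) = 9] LHS negated; negate both sides. So neg: (x - 3) - 6 = -9.
Step 4. [(x - 3) - 6 = -9] peel the -6: add 6 from each side, so sub: x - 3 = -3.
Step 5. [x - 3 = -3] peel the -3: add 3 from each side. So sub: x = 0.

Answer: x ∈ {0}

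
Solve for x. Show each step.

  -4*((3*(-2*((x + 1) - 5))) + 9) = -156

Step 1. [-4*((3*(-2*((x + 1) - 5))) + 9) = -156] -4 out front; divide by -4. So div: (3*(-2*((x + 1) - 5))) + 9 = 39.
Step 2. [(3*(-2*((x + 1) - 5))) + 9 = 39] common factor 3 (LHS and 39) — divide through, so factor: (-2*((x + 1) - 5)) + 3 = 13.
Step 3. [(-2*((x + 1) - 5)) + 3 = 13] the outer +3 inverts by subtracting 3. So sub: -2*((x + 1) - 5) = 10.
Step 4. [-2*((x + 1) - 5) = 10] leading coefficient -2: divide by -2, so div: (x + 1) - 5 = -5.
Step 5. [(x + 1) - 5 = -5] 5 comes off first (add 5). So sub: x + 1 = 0.
Step 6. [x + 1 = 0] peel the +1: subtract 1 from each side, so sub: x = -1.

Answer: x ∈ {-1}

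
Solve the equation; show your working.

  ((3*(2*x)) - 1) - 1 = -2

Step 1. [((3*(2*x)) - 1) - 1 = -2] -1 is outermost — add 1 both sides ⇒ sub: (3*(2*x)) - 1 = -1.
Step 2. [(3*(2*x)) - 1 = -1] 1 comes off first (add 1) ⇒ sub: 3*(2*x) = 0.
Step 3. [3*(2*x) = 0] 3·(inner) — divide through by 3, so div: 2*x = 0.
Step 4. [2*x = 0] LHS = 2·(…); ÷2 both sides, so div: x = 0.

Answer: x ∈ {0}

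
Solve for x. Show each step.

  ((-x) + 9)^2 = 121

Step 1. [((-x) + 9)^2 = 121] LHS squared, RHS 121 ≥ 0: apply √ (±), so sqrt: (-x) + 9 = 11 or -11.
Step 2. [(-x) + 9 = 11 or -11] +9 is outermost — subtract 9 both sides. So sub: -x = 2 or -20.
Step 3. [-x = 2 or -20] leading − — multiply by −1 ⇒ neg: x = -2 or 20.

Answer: x ∈ {-2, 20}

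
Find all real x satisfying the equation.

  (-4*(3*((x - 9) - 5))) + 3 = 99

Step 1. [(-4*(3*((x - 9) - 5))) + 3 = 99] +3 is outermost — subtract 3 both sides, so sub: -4*(3*((x - 9) - 5)) = 96.
Step 2. [-4*(3*((x - 9) - 5)) = 96] -4 out front; divide by -4 ⇒ div: 3*((x - 9) - 5) = -24.
Step 3. [3*((x - 9) - 5) = -24] 3·(inner) — divide through by 3, so div: (x - 9) - 5 = -8.
Step 4. [(x - 9) - 5 = -8] 5 comes off first (add 5). So sub: x - 9 = -3.
Step 5. [x - 9 = -3] -9 is outermost — add 9 both sides. So sub: x = 6.

Answer: x ∈ {6}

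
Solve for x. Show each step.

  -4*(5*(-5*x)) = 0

Step 1. [-4*(5*(-5*x)) = 0] -4 out front; divide by -4, so div: 5*(-5*x) = 0.
Step 2. [5*(-5*x) = 0] 5·(inner) — divide through by 5, so div: -5*x = 0.
Step 3. [-5*x = 0] leading coefficient -5: divide by -5. So div: x = 0.

Answer: x ∈ {0}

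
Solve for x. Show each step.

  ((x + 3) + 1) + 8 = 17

Step 1. [((x + 3) + 1) + 8 = 17] subtract 8: x sits inside (… + 8), so sub: (x + 3) + 1 = 9.
Step 2. [(x + 3) + 1 = 9] peel the +1: subtract 1 from each side ⇒ sub: x + 3 = 8.
Step 3. [x + 3 = 8] 3 comes off first (subtract 3). So sub: x = 5.

Answer: x ∈ {5}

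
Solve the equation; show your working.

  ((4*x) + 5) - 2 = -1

Step 1. [((4*x) + 5) - 2 = -1] -2 is outermost — add 2 both sides, so sub: (4*x) + 5 = 1.
Step 2. [(4*x) + 5 = 1] peel the +5: subtract 5 from each side, so sub: 4*x = -4.
Step 3. [4*x = -4] LHS = 4·(…); ÷4 both sides, so div: x = -1.

Answer: x ∈ {-1}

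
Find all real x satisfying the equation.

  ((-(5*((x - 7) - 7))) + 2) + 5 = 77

Step 1. [((-(5*((x - 7) - 7))) + 2) + 5 = 77] peel the +5: subtract 5 from each side ⇒ sub: (-(5*((x - 7) - 7))) + 2 = 72.
Step 2. [(-(5*((x - 7) - 7))) + 2 = 72] +2 is outermost — subtract 2 both sides ⇒ sub: -(5*((x - 7) - 7)) = 70.
Step 3. [-(5*((x - 7) - 7)) = 70] leading − — multiply by −1 ⇒ neg: 5*((x - 7) - 7) = -70.
Step 4. [5*((x - 7) - 7) = -70] 5·(inner) — divide through by 5, so div: (x - 7) - 7 = -14.
Step 5. [(x - 7) - 7 = -14] peel the -7: add 7 from each side, so sub: x - 7 = -7.
Step 6. [x - 7 = -7] add 7: x sits inside (… - 7) ⇒ sub: x = 0.

Answer: x ∈ {0}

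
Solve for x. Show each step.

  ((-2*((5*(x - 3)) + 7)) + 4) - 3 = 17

Step 1. [((-2*((5*(x - 3)) + 7)) + 4) - 3 = 17] add 3: x sits inside (… - 3) ⇒ sub: (-2*((5*(x - 3)) + 7)) + 4 = 20.
Step 2. [(-2*((5*(x - 3)) + 7)) + 4 = 20] common factor -2 (LHS and 20) — divide through ⇒ factor: ((5*(x - 3)) + 7) - 2 = -10.
Step 3. [((5*(x - 3)) + 7) - 2 = -10] -2 is outermost — add 2 both sides, so sub: (5*(x - 3)) + 7 = -8.
Step 4. [(5*(x - 3)) + 7 = -8] +7 is outermost — subtract 7 both sides, so sub: 5*(x - 3) = -15.
Step 5. [5*(x - 3) = -15] leading coefficient 5: divide by 5. So div: x - 3 = -3.
Step 6. [x - 3 = -3] peel the -3: add 3 from each side. So sub: x = 0.

Answer: x ∈ {0}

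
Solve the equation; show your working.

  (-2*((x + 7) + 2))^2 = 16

Step 1. [(-2*((x + 7) + 2))^2 = 16] √ both sides: 16 ≥ 0 gives two branches. So sqrt: -2*((x + 7) + 2) = 4 or -4.
Step 2. [-2*((x + 7) + 2) = 4 or -4] LHS = -2·(…); ÷-2 both sides ⇒ div: (x + 7) + 2 = -2 or 2.
Step 3. [(x + 7) + 2 = -2 or 2] 2 comes off first (subtract 2). So sub: x + 7 = -4 or 0.
Step 4. [x + 7 = -4 or 0] peel the +7: subtract 7 from each side. So sub: x = -11 or -7.

Answer: x ∈ {-11, -7}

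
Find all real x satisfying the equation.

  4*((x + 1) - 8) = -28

Step 1. [4*((x + 1) - 8) = -28] 4 out front; divide by 4. So div: (x + 1) - 8 = -7.
Step 2. [(x + 1) - 8 = -7] add 8: x sits inside (… - 8), so sub: x + 1 = 1.
Step 3. [x + 1 = 1] 1 comes off first (subtract 1) ⇒ sub: x = 0.

Answer: x ∈ {0}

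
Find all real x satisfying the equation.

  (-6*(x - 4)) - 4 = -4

Step 1. [(-6*(x - 4)) - 4 = -4] 4 comes off first (add 4) ⇒ sub: -6*(x - 4) = 0.
Step 2. [-6*(x - 4) = 0] divide by the outer -6 ⇒ div: x - 4 = 0.
Step 3. [x - 4 = 0] add 4: x sits inside (… - 4), so sub: x = 4.

Answer: x ∈ {4}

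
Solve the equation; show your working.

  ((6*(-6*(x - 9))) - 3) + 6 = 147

Step 1. [((6*(-6*(x - 9))) - 3) + 6 = 147] peel the +6: subtract 6 from each side, so sub: (6*(-6*(x - 9))) - 3 = 141.
Step 2. [(6*(-6*(x - 9))) - 3 = 141] the outer -3 inverts by adding 3 ⇒ sub: 6*(-6*(x - 9)) = 144.
Step 3. [6*(-6*(x - 9)) = 144] leading coefficient 6: divide by 6, so div: -6*(x - 9) = 24.
Step 4. [-6*(x - 9) = 24] LHS = -6·(…); ÷-6 both sides. So div: x - 9 = -4.
Step 5. [x - 9 = -4] 9 comes off first (add 9). So sub: x = 5.

Answer: x ∈ {5}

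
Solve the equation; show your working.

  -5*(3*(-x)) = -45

Step 1. [-5*(3*(-x)) = -45] -5 out front; divide by -5, so div: 3*(-x) = 9.
Step 2. [3*(-x) = 9] LHS = 3·(…); ÷3 both sides. So div: -x = 3.
Step 3. [-x = 3] flip signs both sides ⇒ neg: x = -3.

Answer: x ∈ {-3}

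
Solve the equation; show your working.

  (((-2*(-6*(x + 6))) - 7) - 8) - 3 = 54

Step 1. [(((-2*(-6*(x + 6))) - 7) - 8) - 3 = 54] add 3: x sits inside (… - 3). So sub: ((-2*(-6*(x + 6))) - 7) - 8 = 57.
Step 2. [((-2*(-6*(x + 6))) - 7) - 8 = 57] 8 comes off first (add 8), so sub: (-2*(-6*(x + 6))) - 7 = 65.
Step 3. [(-2*(-6*(x + 6))) - 7 = 65] -7 is outermost — add 7 both sides, so sub: -2*(-6*(x + 6)) = 72.
Step 4. [-2*(-6*(x + 6)) = 72] -2 out front; divide by -2, so div: -6*(x + 6) = -36.
Step 5. [-6*(x + 6) = -36] -6 out front; divide by -6, so div: x + 6 = 6.
Step 6. [x + 6 = 6] subtract 6: x sits inside (… + 6), so sub: x = 0.

Answer: x ∈ {0}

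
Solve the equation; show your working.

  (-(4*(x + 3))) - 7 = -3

Step 1. [(-(4*(x + 3))) - 7 = -3] 7 comes off first (add 7). So sub: -(4*(x + 3)) = 4.
Step 2. [-(4*(x + 3)) = 4] LHS negated; negate both sides ⇒ neg: 4*(x + 3) = -4.
Step 3. [4*(x + 3) = -4] LHS = 4·(…); ÷4 both sides ⇒ div: x + 3 = -1.
Step 4. [x + 3 = -1] the outer +3 inverts by subtracting 3, so sub: x = -4.

Answer: x ∈ {-4}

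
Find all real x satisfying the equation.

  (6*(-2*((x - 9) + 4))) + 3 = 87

Step 1. [(6*(-2*((x - 9) + 4))) + 3 = 87] subtract 3: x sits inside (… + 3). So sub: 6*(-2*((x - 9) + 4)) = 84.
Step 2. [6*(-2*((x - 9) + 4)) = 84] leading coefficient 6: divide by 6, so div: -2*((x - 9) + 4) = 14.
Step 3. [-2*((x - 9) + 4) = 14] leading coefficient -2: divide by -2. So div: (x - 9) + 4 = -7.
Step 4. [(x - 9) + 4 = -7] peel the +4: subtract 4 from each side, so sub: x - 9 = -11.
Step 5. [x - 9 = -11] add 9: x sits inside (… - 9) ⇒ sub: x = -2.

Answer: x ∈ {-2}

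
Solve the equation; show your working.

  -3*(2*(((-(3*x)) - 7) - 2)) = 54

Step 1. [-3*(2*(((-(3*x)) - 7) - 2)) = 54] divide by the outer -3 ⇒ div: 2*(((-(3*x)) - 7) - 2) = -18.
Step 2. [2*(((-(3*x)) - 7) - 2) = -18] 2·(inner) — divide through by 2. So div: ((-(3*x)) - 7) - 2 = -9.
Step 3. [((-(3*x)) - 7) - 2 = -9] peel the -2: add 2 from each side ⇒ sub: (-(3*x)) - 7 = -7.
Step 4. [(-(3*x)) - 7 = -7] the outer -7 inverts by adding 7, so sub: -(3*x) = 0.
Step 5. [-(3*x) = 0] flip signs both sides. So neg: 3*x = 0.
Step 6. [3*x = 0] 3 out front; divide by 3 ⇒ div: x = 0.

Answer: x ∈ {0}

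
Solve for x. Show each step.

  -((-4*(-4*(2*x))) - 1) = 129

Step 1. [-((-4*(-4*(2*x))) - 1) = 129] LHS negated; negate both sides. So neg: (-4*(-4*(2*x))) - 1 = -129.
Step 2. [(-4*(-4*(2*x))) - 1 = -129] -1 is outermost — add 1 both sides ⇒ sub: -4*(-4*(2*x)) = -128.
Step 3. [-4*(-4*(2*x)) = -128] -4 out front; divide by -4 ⇒ div: -4*(2*x) = 32.
Step 4. [-4*(2*x) = 32] LHS = -4·(…); ÷-4 both sides. So div: 2*x = -8.
Step 5. [2*x = -8] LHS = 2·(…); ÷2 both sides ⇒ div: x = -4.

Answer: x ∈ {-4}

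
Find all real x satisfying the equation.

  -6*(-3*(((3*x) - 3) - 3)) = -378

Step 1. [-6*(-3*(((3*x) - 3) - 3)) = -378] divide by the outer -6, so div: -3*(((3*x) - 3) - 3) = 63.
Step 2. [-3*(((3*x) - 3) - 3) = 63] divide by the outer -3, so div: ((3*x) - 3) - 3 = -21.
Step 3. [((3*x) - 3) - 3 = -21] add 3: x sits inside (… - 3), so sub: (3*x) - 3 = -18.
Step 4. [(3*x) - 3 = -18] common factor 3 (LHS and -18) — divide through. So factor: x - 1 = -6.
Step 5. [x - 1 = -6] the outer -1 inverts by adding 1 ⇒ sub: x = -5.

Answer: x ∈ {-5}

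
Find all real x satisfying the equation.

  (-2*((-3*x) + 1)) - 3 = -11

Step 1. [(-2*((-3*x) + 1)) - 3 = -11] peel the -3: add 3 from each side ⇒ sub: -2*((-3*x) + 1) = -8.
Step 2. [-2*((-3*x) + 1) = -8] leading coefficient -2: divide by -2. So div: (-3*x) + 1 = 4.
Step 3. [(-3*x) + 1 = 4] 1 comes off first (subtract 1) ⇒ sub: -3*x = 3.
Step 4. [-3*x = 3] -3 out front; divide by -3 ⇒ div: x = -1.

Answer: x ∈ {-1}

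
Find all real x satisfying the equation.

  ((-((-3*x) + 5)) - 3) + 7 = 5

Step 1. [((-((-3*x) + 5)) - 3) + 7 = 5] 7 comes off first (subtract 7) ⇒ sub: (-((-3*x) + 5)) - 3 = -2.
Step 2. [(-((-3*x) + 5)) - 3 = -2] add 3: x sits inside (… - 3) ⇒ sub: -((-3*x) + 5) = 1.
Step 3. [-((-3*x) + 5) = 1] leading − — multiply by −1 ⇒ neg: (-3*x) + 5 = -1.
Step 4. [(-3*x) + 5 = -1] +5 is outermost — subtract 5 both sides ⇒ sub: -3*x = -6.
Step 5. [-3*x = -6] -3·(inner) — divide through by -3. So div: x = 2.

Answer: x ∈ {2}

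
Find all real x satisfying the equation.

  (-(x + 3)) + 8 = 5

Step 1. [(-(x + 3)) + 8 = 5] +8 is outermost — subtract 8 both sides, so sub: -(x + 3) = -3.
Step 2. [-(x + 3) = -3] flip signs both sides. So neg: x + 3 = 3.
Step 3. [x + 3 = 3] subtract 3: x sits inside (… + 3). So sub: x = 0.

Answer: x ∈ {0}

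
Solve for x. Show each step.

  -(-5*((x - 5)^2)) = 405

Step 1. [-(-5*((x - 5)^2)) = 405] leading − — multiply by −1. So neg: -5*((x - 5)^2) = -405.
Step 2. [-5*((x - 5)^2) = -405] LHS = -5·(…); ÷-5 both sides. So div: (x - 5)^2 = 81.
Step 3. [(x - 5)^2 = 81] 81 ≥ 0, LHS is (·)² — take ±√ ⇒ sqrt: x - 5 = 9 or -9.
Step 4. [x - 5 = 9 or -9] -5 is outermost — add 5 both sides ⇒ sub: x = 14 or -4.

Answer: x ∈ {-4, 14}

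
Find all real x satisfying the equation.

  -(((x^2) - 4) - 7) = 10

Step 1. [-(((x^2) - 4) - 7) = 10] leading − — multiply by −1. So neg: ((x^2) - 4) - 7 = -10.
Step 2. [((x^2) - 4) - 7 = -10] add 7: x sits inside (… - 7), so sub: (x^2) - 4 = -3.
Step 3. [(x^2) - 4 = -3] 4 comes off first (add 4) ⇒ sub: x^2 = 1.
Step 4. [x^2 = 1] √ both sides: 1 ≥ 0 gives two branches. So sqrt: x = 1 or -1.

Answer: x ∈ {-1, 1}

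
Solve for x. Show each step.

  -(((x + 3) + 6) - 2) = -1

Step 1. [-(((x + 3) + 6) - 2) = -1] leading − — multiply by −1 ⇒ neg: ((x + 3) + 6) - 2 = 1.
Step 2. [((x + 3) + 6) - 2 = 1] the outer -2 inverts by adding 2 ⇒ sub: (x + 3) + 6 = 3.
Step 3. [(x + 3) + 6 = 3] +6 is outermost — subtract 6 both sides ⇒ sub: x + 3 = -3.
Step 4. [x + 3 = -3] +3 is outermost — subtract 3 both sides, so sub: x = -6.

Answer: x ∈ {-6}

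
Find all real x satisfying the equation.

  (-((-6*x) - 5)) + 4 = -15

Step 1. [(-((-6*x) - 5)) + 4 = -15] +4 is outermost — subtract 4 both sides. So sub: -((-6*x) - 5) = -19.
Step 2. [-((-6*x) - 5) = -19] flip signs both sides, so neg: (-6*x) - 5 = 19.
Step 3. [(-6*x) - 5 = 19] 5 comes off first (add 5), so sub: -6*x = 24.
Step 4. [-6*x = 24] -6 out front; divide by -6 ⇒ div: x = -4.

Answer: x ∈ {-4}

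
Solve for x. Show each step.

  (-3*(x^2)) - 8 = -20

Step 1. [(-3*(x^2)) - 8 = -20] 8 comes off first (add 8) ⇒ sub: -3*(x^2) = -12.
Step 2. [-3*(x^2) = -12] leading coefficient -3: divide by -3. So div: x^2 = 4.
Step 3. [x^2 = 4] √ both sides: 4 ≥ 0 gives two branches. So sqrt: x = 2 or -2.

Answer: x ∈ {-2, 2}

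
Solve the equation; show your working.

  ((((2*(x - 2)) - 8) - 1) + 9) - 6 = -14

Step 1. [((((2*(x - 2)) - 8) - 1) + 9) - 6 = -14] -6 is outermost — add 6 both sides, so sub: (((2*(x - 2)) - 8) - 1) + 9 = -8.
Step 2. [(((2*(x - 2)) - 8) - 1) + 9 = -8] 9 comes off first (subtract 9), so sub: ((2*(x - 2)) - 8) - 1 = -17.
Step 3. [((2*(x - 2)) - 8) - 1 = -17] the outer -1 inverts by adding 1, so sub: (2*(x - 2)) - 8 = -16.
Step 4. [(2*(x - 2)) - 8 = -16] common factor 2 (LHS and -16) — divide through, so factor: (x - 2) - 4 = -8.
Step 5. [(x - 2) - 4 = -8] add 4: x sits inside (… - 4), so sub: x - 2 = -4.
Step 6. [x - 2 = -4] -2 is outermost — add 2 both sides. So sub: x = -2.

Answer: x ∈ {-2}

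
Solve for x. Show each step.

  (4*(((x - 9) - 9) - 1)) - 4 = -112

Step 1. [(4*(((x - 9) - 9) - 1)) - 4 = -112] peel the -4: add 4 from each side. So sub: 4*(((x - 9) - 9) - 1) = -108.
Step 2. [4*(((x - 9) - 9) - 1) = -108] 4 out front; divide by 4, so div: ((x - 9) - 9) - 1 = -27.
Step 3. [((x - 9) - 9) - 1 = -27] add 1: x sits inside (… - 1), so sub: (x - 9) - 9 = -26.
Step 4. [(x - 9) - 9 = -26] the outer -9 inverts by adding 9 ⇒ sub: x - 9 = -17.
Step 5. [x - 9 = -17] -9 is outermost — add 9 both sides ⇒ sub: x = -8.

Answer: x ∈ {-8}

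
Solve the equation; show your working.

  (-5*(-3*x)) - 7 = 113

Step 1. [(-5*(-3*x)) - 7 = 113] add 7: x sits inside (… - 7). So sub: -5*(-3*x) = 120.
Step 2. [-5*(-3*x) = 120] divide by the outer -5. So div: -3*x = -24.
Step 3. [-3*x = -24] -3·(inner) — divide through by -3, so div: x = 8.

Answer: x ∈ {8}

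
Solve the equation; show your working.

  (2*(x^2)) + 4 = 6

Step 1. [(2*(x^2)) + 4 = 6] 4 comes off first (subtract 4). So sub: 2*(x^2) = 2.
Step 2. [2*(x^2) = 2] 2 out front; divide by 2 ⇒ div: x^2 = 1.
Step 3. [x^2 = 1] √ both sides: 1 ≥ 0 gives two branches. So sqrt: x = 1 or -1.

Answer: x ∈ {-1, 1}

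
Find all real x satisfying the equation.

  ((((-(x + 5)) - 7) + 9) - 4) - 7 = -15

Step 1. [((((-(x + 5)) - 7) + 9) - 4) - 7 = -15] -7 is outermost — add 7 both sides. So sub: (((-(x + 5)) - 7) + 9) - 4 = -8.
Step 2. [(((-(x + 5)) - 7) + 9) - 4 = -8] 4 comes off first (add 4) ⇒ sub: ((-(x + 5)) - 7) + 9 = -4.
Step 3. [((-(x + 5)) - 7) + 9 = -4] the outer +9 inverts by subtracting 9, so sub: (-(x + 5)) - 7 = -13.
Step 4. [(-(x + 5)) - 7 = -13] peel the -7: add 7 from each side ⇒ sub: -(x + 5) = -6.
Step 5. [-(x + 5) = -6] LHS negated; negate both sides. So neg: x + 5 = 6.
Step 6. [x + 5 = 6] the outer +5 inverts by subtracting 5 ⇒ sub: x = 1.

Answer: x ∈ {1}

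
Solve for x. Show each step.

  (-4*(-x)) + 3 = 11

Step 1. [(-4*(-x)) + 3 = 11] subtract 3: x sits inside (… + 3). So sub: -4*(-x) = 8.
Step 2. [-4*(-x) = 8] -4·(inner) — divide through by -4. So div: -x = -2.
Step 3. [-x = -2] flip signs both sides, so neg: x = 2.

Answer: x ∈ {2}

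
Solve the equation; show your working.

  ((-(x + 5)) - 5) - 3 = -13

Step 1. [((-(x + 5)) - 5) - 3 = -13] peel the -3: add 3 from each side, so sub: (-(x + 5)) - 5 = -10.
Step 2. [(-(x + 5)) - 5 = -10] peel the -5: add 5 from each side ⇒ sub: -(x + 5) = -5.
Step 3. [-(x + 5) = -5] flip signs both sides. So neg: x + 5 = 5.
Step 4. [x + 5 = 5] 5 comes off first (subtract 5). So sub: x = 0.

Answer: x ∈ {0}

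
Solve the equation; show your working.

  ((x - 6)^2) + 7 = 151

Step 1. [((x - 6)^2) + 7 = 151] 7 comes off first (subtract 7) ⇒ sub: (x - 6)^2 = 144.
Step 2. [(x - 6)^2 = 144] LHS squared, RHS 144 ≥ 0: apply √ (±) ⇒ sqrt: x - 6 = 12 or -12.
Step 3. [x - 6 = 12 or -12] peel the -6: add 6 from each side, so sub: x = 18 or -6.

Answer: x ∈ {-6, 18}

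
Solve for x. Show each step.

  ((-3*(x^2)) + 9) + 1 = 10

Step 1. [((-3*(x^2)) + 9) + 1 = 10] the outer +1 inverts by subtracting 1 ⇒ sub: (-3*(x^2)) + 9 = 9.
Step 2. [(-3*(x^2)) + 9 = 9] +9 is outermost — subtract 9 both sides. So sub: -3*(x^2) = 0.
Step 3. [-3*(x^2) = 0] -3·(inner) — divide through by -3 ⇒ div: x^2 = 0.
Step 4. [x^2 = 0] LHS squared, RHS 0 ≥ 0: apply √ (±). So sqrt: x = 0.

Answer: x ∈ {0}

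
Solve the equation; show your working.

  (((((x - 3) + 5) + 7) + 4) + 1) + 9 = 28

Step 1. [(((((x - 3) + 5) + 7) + 4) + 1) + 9 = 28] peel the +9: subtract 9 from each side, so sub: ((((x - 3) + 5) + 7) + 4) + 1 = 19.
Step 2. [((((x - 3) + 5) + 7) + 4) + 1 = 19] 1 comes off first (subtract 1) ⇒ sub: (((x - 3) + 5) + 7) + 4 = 18.
Step 3. [(((x - 3) + 5) + 7) + 4 = 18] subtract 4: x sits inside (… + 4) ⇒ sub: ((x - 3) + 5) + 7 = 14.
Step 4. [((x - 3) + 5) + 7 = 14] the outer +7 inverts by subtracting 7. So sub: (x - 3) + 5 = 7.
Step 5. [(x - 3) + 5 = 7] the outer +5 inverts by subtracting 5 ⇒ sub: x - 3 = 2.
Step 6. [x - 3 = 2] add 3: x sits inside (… - 3). So sub: x = 5.

Answer: x ∈ {5}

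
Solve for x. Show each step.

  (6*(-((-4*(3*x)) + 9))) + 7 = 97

Step 1. [(6*(-((-4*(3*x)) + 9))) + 7 = 97] the outer +7 inverts by subtracting 7, so sub: 6*(-((-4*(3*x)) + 9)) = 90.
Step 2. [6*(-((-4*(3*x)) + 9)) = 90] 6 out front; divide by 6. So div: -((-4*(3*x)) + 9) = 15.
Step 3. [-((-4*(3*x)) + 9) = 15] leading − — multiply by −1. So neg: (-4*(3*x)) + 9 = -15.
Step 4. [(-4*(3*x)) + 9 = -15] +9 is outermost — subtract 9 both sides ⇒ sub: -4*(3*x) = -24.
Step 5. [-4*(3*x) = -24] LHS = -4·(…); ÷-4 both sides ⇒ div: 3*x = 6.
Step 6. [3*x = 6] 3 out front; divide by 3 ⇒ div: x = 2.

Answer: x ∈ {2}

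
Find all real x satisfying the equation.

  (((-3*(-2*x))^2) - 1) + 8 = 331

Step 1. [(((-3*(-2*x))^2) - 1) + 8 = 331] peel the +8: subtract 8 from each side. So sub: ((-3*(-2*x))^2) - 1 = 323.
Step 2. [((-3*(-2*x))^2) - 1 = 323] the outer -1 inverts by adding 1, so sub: (-3*(-2*x))^2 = 324.
Step 3. [(-3*(-2*x))^2 = 324] LHS squared, RHS 324 ≥ 0: apply √ (±). So sqrt: -3*(-2*x) = 18 or -18.
Step 4. [-3*(-2*x) = 18 or -18] -3·(inner) — divide through by -3. So div: -2*x = -6 or 6.
Step 5. [-2*x = -6 or 6] divide by the outer -2. So div: x = 3 or -3.

Answer: x ∈ {-3, 3}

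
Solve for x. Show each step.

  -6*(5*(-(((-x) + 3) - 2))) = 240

Step 1. [-6*(5*(-(((-x) + 3) - 2))) = 240] -6·(inner) — divide through by -6 ⇒ div: 5*(-(((-x) + 3) - 2)) = -40.
Step 2. [5*(-(((-x) + 3) - 2)) = -40] leading coefficient 5: divide by 5. So div: -(((-x) + 3) - 2) = -8.
Step 3. [-(((-x) + 3) - 2) = -8] LHS negated; negate both sides. So neg: ((-x) + 3) - 2 = 8.
Step 4. [((-x) + 3) - 2 = 8] add 2: x sits inside (… - 2), so sub: (-x) + 3 = 10.
Step 5. [(-x) + 3 = 10] the outer +3 inverts by subtracting 3, so sub: -x = 7.
Step 6. [-x = 7] leading − — multiply by −1. So neg: x = -7.

Answer: x ∈ {-7}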